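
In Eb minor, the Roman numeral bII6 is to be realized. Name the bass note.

Ab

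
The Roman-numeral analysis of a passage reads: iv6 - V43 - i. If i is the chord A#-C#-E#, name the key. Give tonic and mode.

A# minor

The chord A#m is a minor triad rooted on A#; its label is i.
If A# is scale degree 1 and the mode makes that degree carry a minor triad, the tonic is A# and the mode is minor.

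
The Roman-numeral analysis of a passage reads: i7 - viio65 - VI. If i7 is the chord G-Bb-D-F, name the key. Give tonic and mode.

G minor

i7 is given as G-Bb-D-F — a minor seventh chord with root G.
If G is scale degree 1 and the mode makes that degree carry a minor seventh chord, the tonic is G and the mode is minor.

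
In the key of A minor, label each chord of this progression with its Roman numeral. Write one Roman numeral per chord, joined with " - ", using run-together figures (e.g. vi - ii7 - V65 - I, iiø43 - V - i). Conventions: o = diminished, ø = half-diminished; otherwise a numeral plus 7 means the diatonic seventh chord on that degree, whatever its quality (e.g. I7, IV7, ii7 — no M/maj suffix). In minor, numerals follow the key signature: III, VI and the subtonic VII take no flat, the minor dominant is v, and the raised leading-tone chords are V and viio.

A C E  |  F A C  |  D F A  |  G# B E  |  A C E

i - VI - iv - V6 - i

A-C-E: root A is the tonic; minor triad there is i.
F-A-C has root F, degree 6 in A minor, so VI.
D-F-A: minor triad on D = scale degree 4 → iv.
G#-B-E: major triad on E = scale degree 5 → V6.
A-C-E: root A is the tonic; minor triad there is i.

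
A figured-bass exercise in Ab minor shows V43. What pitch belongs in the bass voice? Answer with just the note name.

Bb

V in Ab minor has root Eb; the chord is Eb-G-Bb-Db.
The figure 43 means second inversion — the fifth is in the bass.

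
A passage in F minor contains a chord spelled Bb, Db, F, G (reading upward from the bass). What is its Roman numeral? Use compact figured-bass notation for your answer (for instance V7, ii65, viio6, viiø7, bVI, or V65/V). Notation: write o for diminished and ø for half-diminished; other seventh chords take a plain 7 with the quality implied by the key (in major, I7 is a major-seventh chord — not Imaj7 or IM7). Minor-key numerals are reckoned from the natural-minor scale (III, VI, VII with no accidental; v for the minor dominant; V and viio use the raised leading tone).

The pitches G-Bb-Db-F form a half-diminished seventh chord rooted on G.
G is scale degree 2 in F minor, and a half-diminished seventh chord on that degree is written iiø7.
With Bb in the bass the chord is in first inversion, so the figured bass is 65.

iiø65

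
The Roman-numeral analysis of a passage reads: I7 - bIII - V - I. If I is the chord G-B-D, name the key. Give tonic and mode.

The chord G is a major triad rooted on G; its label is I.
If G is scale degree 1 and the mode makes that degree carry a major triad, the tonic is G and the mode is major.

G major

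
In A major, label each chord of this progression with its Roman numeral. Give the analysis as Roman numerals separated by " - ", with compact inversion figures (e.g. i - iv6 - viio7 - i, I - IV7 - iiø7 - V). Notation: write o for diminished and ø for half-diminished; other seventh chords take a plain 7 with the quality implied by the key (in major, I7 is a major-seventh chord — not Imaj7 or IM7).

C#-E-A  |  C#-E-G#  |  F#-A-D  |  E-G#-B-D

I6 - iii - IV6 - V7

C#-E-A: major triad on A = scale degree 1 → I6.
C#-E-G# has root C#, degree 3 in A major, so iii.
F#-A-D has root D, degree 4 in A major, so IV6.
E-G#-B-D: dominant seventh chord on E = scale degree 5 → V7.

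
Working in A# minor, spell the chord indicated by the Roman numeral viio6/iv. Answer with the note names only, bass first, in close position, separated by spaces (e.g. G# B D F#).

The slash marks an applied leading-tone chord: viio of iv. In A# minor, iv is D#, so the leading tone to it is C##, a half step below.
Building a diminished triad on C## gives C##-E#-G#.
With the 6 figure the chord is in first inversion; from the bass E# upward in close position it reads E#-G#-C##.

E# G# C##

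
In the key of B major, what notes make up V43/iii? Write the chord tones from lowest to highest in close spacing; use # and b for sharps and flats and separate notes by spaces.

V43/iii is a secondary dominant — the dominant seventh of iii. iii in B major is D#, so the applied chord's root is A#, a perfect fifth above.
Building a dominant seventh chord on A# gives A#-C##-E#-G#.
With the 43 figure the chord is in second inversion; from the bass E# upward in close position it reads E#-G#-A#-C##.

E# G# A# C##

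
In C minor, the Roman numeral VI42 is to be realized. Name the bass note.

G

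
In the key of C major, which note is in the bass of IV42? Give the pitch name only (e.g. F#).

IV in C major has root F; the chord is F-A-C-E.
The figure 42 means third inversion — the seventh is in the bass.

E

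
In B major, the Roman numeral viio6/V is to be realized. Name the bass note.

The applied chord viio6/V is rooted on E#: E#-G#-B.
The figure 6 means first inversion — the third is in the bass.

G#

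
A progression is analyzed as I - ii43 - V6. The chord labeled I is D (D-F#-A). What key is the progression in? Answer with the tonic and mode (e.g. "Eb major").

D major

The anchor chord is a major triad on D, labeled I.
If D is scale degree 1 and the mode makes that degree carry a major triad, the tonic is D and the mode is major.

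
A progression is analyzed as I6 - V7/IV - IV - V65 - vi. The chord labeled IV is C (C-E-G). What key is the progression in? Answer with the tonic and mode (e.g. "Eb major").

G major

IV is given as C-E-G — a major triad with root C.
Counting down 3 scale steps from C places the tonic on G; a major triad on degree 4 is diatonic only in major.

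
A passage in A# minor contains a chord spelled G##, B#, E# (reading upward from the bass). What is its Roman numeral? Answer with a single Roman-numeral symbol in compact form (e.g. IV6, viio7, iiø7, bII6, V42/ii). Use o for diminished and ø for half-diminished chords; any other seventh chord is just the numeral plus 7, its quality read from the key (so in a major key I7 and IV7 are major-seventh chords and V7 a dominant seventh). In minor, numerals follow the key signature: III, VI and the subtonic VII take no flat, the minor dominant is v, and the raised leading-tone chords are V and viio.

V6

The pitches E#-G##-B# form a major triad rooted on E#.
In A# minor, E# is the dominant; the diatonic major triad there is V.
With G## in the bass the chord is in first inversion, so the figured bass is 6.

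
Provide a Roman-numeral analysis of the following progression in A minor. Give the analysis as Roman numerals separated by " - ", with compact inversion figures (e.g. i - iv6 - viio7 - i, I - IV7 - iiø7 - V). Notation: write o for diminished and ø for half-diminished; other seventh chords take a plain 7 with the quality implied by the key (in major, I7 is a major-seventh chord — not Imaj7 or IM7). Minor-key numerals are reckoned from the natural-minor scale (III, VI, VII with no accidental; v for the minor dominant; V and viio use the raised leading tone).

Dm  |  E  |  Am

iv - V - i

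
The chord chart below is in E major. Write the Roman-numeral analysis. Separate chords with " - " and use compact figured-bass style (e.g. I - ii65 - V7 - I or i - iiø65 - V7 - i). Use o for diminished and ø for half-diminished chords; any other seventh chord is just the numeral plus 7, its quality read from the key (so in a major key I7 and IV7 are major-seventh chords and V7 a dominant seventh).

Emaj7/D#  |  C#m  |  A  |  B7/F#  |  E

Emaj7/D# has root E, degree 1 in E major, so I42.
C#m has root C#, degree 6 in E major, so vi.
A: root A is the subdominant; major triad there is IV.
B7/F#: dominant seventh chord on B = scale degree 5 → V43.
E: root E is the tonic; major triad there is I.

I42 - vi - IV - V43 - I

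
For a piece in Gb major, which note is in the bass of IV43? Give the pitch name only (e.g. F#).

IV in Gb major has root Cb; the chord is Cb-Eb-Gb-Bb.
The figure 43 means second inversion — the fifth is in the bass.

Gb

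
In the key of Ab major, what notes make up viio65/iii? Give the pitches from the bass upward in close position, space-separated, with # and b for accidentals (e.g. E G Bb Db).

D F Ab B

viio65/iii is a secondary leading-tone chord. The target iii is C in Ab major; the applied chord is rooted a semitone below, on B.
Building a fully diminished seventh chord on B gives B-D-F-Ab.
The figured bass 65 indicates first inversion, placing the third (D) in the bass: D-F-Ab-B.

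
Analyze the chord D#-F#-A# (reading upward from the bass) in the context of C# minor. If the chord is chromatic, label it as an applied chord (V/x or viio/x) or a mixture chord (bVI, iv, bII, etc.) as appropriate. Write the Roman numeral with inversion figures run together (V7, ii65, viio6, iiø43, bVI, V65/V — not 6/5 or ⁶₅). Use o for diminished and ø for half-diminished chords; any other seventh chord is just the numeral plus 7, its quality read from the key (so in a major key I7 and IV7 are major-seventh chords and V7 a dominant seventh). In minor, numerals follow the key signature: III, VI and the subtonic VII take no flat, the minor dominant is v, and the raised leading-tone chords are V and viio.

The pitches D#-F#-A# form a minor triad rooted on D#.
D# is the second degree of C# minor. This is the minor supertonic, borrowed from the parallel major (the Dorian ii).

ii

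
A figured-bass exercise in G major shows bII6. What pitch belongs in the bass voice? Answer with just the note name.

C

bII in G major has root Ab; the chord is Ab-C-Eb.
The figure 6 means first inversion — the third is in the bass.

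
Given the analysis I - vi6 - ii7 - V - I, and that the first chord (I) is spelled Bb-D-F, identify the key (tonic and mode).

Bb major

I is given as Bb-D-F — a major triad with root Bb.
If Bb is scale degree 1 and the mode makes that degree carry a major triad, the tonic is Bb and the mode is major.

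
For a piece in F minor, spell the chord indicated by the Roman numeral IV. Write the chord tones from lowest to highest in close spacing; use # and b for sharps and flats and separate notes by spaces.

Bb D F

Scale degree 4 in F minor is Bb; here the chord built on it is altered to a major triad. IV is the major subdominant, borrowed from the parallel major.
So the chord is Bb-D-F.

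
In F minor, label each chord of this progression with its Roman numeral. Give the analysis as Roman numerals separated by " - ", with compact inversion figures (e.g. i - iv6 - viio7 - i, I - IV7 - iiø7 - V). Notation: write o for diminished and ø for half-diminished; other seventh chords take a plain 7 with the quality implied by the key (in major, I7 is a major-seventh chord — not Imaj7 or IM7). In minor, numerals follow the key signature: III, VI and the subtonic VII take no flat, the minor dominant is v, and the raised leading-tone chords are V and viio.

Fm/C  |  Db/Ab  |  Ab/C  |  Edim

Fm/C: minor triad on F = scale degree 1 → i64.
Db/Ab: root Db is the submediant; major triad there is VI64.
Ab/C has root Ab, degree 3 in F minor, so III6.
Edim: diminished triad on E = scale degree 7 → viio.

i64 - VI64 - III6 - viio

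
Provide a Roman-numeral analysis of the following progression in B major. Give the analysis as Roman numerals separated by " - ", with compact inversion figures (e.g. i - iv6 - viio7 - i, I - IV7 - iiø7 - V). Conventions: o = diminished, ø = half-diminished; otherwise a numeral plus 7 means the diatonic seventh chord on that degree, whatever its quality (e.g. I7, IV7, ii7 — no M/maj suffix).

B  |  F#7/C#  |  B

I - V43 - I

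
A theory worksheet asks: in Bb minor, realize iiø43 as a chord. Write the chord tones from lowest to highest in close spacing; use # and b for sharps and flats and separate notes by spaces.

In Bb minor, scale degree 2 is C, and the diatonic chord built there is a half-diminished seventh chord.
That chord is spelled C-Eb-Gb-Bb.
With the 43 figure the chord is in second inversion; from the bass Gb upward in close position it reads Gb-Bb-C-Eb.

Gb Bb C Eb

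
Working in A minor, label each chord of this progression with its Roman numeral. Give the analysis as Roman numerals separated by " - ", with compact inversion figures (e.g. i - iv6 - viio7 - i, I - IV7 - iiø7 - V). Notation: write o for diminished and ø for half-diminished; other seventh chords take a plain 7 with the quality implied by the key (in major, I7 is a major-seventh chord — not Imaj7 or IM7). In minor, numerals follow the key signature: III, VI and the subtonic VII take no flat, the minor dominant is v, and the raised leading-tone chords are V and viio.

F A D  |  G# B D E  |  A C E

iv6 - V65 - i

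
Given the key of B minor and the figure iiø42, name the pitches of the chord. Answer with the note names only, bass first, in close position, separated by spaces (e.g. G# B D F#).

In B minor, the supertonic is C#, and the diatonic chord built there is a half-diminished seventh chord.
That chord is spelled C#-E-G-B.
With the 42 figure the chord is in third inversion; from the bass B upward in close position it reads B-C#-E-G.

B C# E G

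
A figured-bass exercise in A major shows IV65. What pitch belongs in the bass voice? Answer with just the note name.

F#

IV in A major has root D; the chord is D-F#-A-C#.
The figure 65 means first inversion — the third is in the bass.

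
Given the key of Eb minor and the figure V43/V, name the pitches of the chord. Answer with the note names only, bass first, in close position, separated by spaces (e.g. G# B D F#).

The slash means an applied dominant: we want the dominant of V. In Eb minor, V is Bb major, and its dominant is built on F.
Building a dominant seventh chord on F gives F-A-C-Eb.
The figured bass 43 indicates second inversion, placing the fifth (C) in the bass: C-Eb-F-A.

C Eb F A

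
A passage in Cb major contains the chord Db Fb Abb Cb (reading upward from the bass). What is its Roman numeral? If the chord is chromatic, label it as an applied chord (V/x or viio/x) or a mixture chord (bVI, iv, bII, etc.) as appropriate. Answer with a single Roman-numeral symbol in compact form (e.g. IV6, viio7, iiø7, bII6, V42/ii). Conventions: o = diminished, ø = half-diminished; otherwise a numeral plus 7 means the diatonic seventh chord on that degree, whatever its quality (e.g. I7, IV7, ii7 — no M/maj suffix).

iiø7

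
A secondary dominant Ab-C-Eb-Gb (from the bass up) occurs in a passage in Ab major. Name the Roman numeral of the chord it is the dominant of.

IV

The chord is a dominant seventh chord on Ab.
A dominant resolves down a perfect fifth: Ab → Db. In Ab major, Db is scale degree 4, i.e. IV.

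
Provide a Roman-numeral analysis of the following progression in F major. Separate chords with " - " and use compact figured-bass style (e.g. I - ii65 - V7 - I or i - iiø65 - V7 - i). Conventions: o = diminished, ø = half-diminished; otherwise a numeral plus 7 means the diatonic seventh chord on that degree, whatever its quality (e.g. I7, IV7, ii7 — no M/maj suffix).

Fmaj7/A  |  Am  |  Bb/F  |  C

I65 - iii - IV64 - V

Fmaj7/A: major seventh chord on F = scale degree 1 → I65.
Am: root A is the mediant; minor triad there is iii.
Bb/F: root Bb is the subdominant; major triad there is IV64.
C: root C is the dominant; major triad there is V.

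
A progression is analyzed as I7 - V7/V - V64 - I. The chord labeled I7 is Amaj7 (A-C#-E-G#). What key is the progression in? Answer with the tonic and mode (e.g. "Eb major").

A major

The anchor chord is a major seventh chord on A, labeled I7.
If A is scale degree 1 and the mode makes that degree carry a major seventh chord, the tonic is A and the mode is major.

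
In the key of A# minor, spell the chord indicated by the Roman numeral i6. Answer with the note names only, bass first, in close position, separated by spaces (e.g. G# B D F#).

In A# minor, the first degree is A#, and the diatonic chord built there is a minor triad.
That chord is spelled A#-C#-E#.
The figured bass 6 indicates first inversion, placing the third (C#) in the bass: C#-E#-A#.

C# E# A#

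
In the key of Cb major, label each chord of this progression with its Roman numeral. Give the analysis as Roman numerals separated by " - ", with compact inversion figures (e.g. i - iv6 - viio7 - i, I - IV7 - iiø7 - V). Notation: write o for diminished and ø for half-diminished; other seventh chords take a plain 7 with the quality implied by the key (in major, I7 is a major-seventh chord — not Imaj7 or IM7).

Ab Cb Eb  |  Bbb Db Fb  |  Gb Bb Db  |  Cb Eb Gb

Ab-Cb-Eb has root Ab, degree 6 in Cb major, so vi.
Bbb-Db-Fb: major triad on Bbb — chromatic; bVII (borrowed from the parallel minor).
Gb-Bb-Db: major triad on Gb = scale degree 5 → V.
Cb-Eb-Gb has root Cb, degree 1 in Cb major, so I.

vi - bVII - V - I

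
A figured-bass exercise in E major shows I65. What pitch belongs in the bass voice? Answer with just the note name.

G#

I in E major has root E; the chord is E-G#-B-D#.
The figure 65 means first inversion — the third is in the bass.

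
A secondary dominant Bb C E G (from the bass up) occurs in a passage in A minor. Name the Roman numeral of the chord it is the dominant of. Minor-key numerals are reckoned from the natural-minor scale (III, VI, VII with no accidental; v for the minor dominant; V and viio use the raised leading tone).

VI

The chord is a dominant seventh chord on C.
A dominant resolves down a perfect fifth: C → F. In A minor, F is scale degree 6, i.e. VI.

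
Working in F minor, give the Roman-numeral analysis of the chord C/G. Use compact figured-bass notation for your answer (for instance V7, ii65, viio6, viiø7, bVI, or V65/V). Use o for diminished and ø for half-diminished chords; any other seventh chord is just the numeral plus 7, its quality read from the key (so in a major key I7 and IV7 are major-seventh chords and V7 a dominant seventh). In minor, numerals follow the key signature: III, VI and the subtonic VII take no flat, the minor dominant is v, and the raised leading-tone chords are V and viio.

V64

Stacked in thirds the chord is C-E-G: a major triad on C.
In F minor, C is the dominant; the diatonic major triad there is V.
With G in the bass the chord is in second inversion, so the figured bass is 64.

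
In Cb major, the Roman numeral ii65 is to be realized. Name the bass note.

Fb

ii in Cb major has root Db; the chord is Db-Fb-Ab-Cb.
The figure 65 means first inversion — the third is in the bass.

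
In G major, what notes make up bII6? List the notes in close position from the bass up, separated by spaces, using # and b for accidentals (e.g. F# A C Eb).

bII6 is the Neapolitan sixth — a major triad on the lowered second degree, here in its customary first inversion. In G major that root is Ab.
So the chord is Ab-C-Eb.
With the 6 figure the chord is in first inversion; from the bass C upward in close position it reads C-Eb-Ab.

C Eb Ab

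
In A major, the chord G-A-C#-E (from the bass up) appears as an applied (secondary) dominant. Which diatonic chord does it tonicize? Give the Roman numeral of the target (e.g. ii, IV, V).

IV

The chord is a dominant seventh chord on A.
A dominant resolves down a perfect fifth: A → D. In A major, D is scale degree 4, i.e. IV.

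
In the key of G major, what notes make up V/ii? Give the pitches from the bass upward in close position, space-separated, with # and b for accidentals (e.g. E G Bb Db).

E G# B

The slash means an applied dominant: we want the dominant of ii. In G major, ii is A minor, and its dominant is built on E.
Building a major triad on E gives E-G#-B.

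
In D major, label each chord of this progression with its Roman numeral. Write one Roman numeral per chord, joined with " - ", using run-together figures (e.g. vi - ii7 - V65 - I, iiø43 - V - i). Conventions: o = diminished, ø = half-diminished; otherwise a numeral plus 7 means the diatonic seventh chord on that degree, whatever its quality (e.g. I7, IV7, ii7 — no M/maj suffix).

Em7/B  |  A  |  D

ii43 - V - I

Em7/B has root E, degree 2 in D major, so ii43.
A has root A, degree 5 in D major, so V.
D: root D is the tonic; major triad there is I.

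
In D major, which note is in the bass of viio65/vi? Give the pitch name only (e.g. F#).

C#

The applied chord viio65/vi is rooted on A#: A#-C#-E-G.
The figure 65 means first inversion — the third is in the bass.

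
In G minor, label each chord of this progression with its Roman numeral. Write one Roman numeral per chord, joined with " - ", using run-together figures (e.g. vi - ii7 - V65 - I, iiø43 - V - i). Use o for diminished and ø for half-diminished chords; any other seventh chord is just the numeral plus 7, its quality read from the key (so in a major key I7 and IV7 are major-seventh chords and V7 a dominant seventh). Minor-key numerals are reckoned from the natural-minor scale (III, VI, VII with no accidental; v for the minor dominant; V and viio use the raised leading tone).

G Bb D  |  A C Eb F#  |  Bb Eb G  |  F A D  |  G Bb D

i - viio65 - VI64 - v6 - i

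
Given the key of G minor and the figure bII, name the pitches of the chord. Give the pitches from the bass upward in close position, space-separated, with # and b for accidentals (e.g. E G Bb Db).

bII is the Neapolitan chord — a major triad on the lowered second degree. In G minor that root is Ab.
So the chord is Ab-C-Eb.

Ab C Eb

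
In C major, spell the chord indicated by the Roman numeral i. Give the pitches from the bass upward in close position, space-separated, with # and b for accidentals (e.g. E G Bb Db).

C Eb G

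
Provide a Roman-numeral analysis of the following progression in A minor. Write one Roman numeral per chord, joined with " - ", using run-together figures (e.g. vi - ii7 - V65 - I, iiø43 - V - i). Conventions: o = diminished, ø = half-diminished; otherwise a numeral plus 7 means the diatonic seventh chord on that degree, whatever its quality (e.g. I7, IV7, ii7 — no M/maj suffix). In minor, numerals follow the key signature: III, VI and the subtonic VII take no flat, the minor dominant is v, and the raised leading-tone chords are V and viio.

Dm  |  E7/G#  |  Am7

Dm: minor triad on D = scale degree 4 → iv.
E7/G# has root E, degree 5 in A minor, so V65.
Am7: root A is the tonic; minor seventh chord there is i7.

iv - V65 - i7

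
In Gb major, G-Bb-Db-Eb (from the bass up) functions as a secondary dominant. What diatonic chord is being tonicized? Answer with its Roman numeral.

The chord is a dominant seventh chord on Eb.
A dominant resolves down a perfect fifth: Eb → Ab. In Gb major, Ab is scale degree 2, i.e. ii.

ii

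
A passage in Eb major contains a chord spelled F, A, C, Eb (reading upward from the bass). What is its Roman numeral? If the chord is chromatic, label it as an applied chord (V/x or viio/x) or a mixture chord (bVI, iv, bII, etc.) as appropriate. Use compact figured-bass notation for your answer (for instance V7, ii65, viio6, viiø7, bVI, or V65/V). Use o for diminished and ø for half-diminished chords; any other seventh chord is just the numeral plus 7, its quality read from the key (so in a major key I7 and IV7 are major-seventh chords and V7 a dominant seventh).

V7/V

The pitches F-A-C-Eb form a dominant seventh chord rooted on F.
F is not a diatonic chord root with this quality in Eb major, but it lies a perfect fifth above Bb (V), so the chord functions as an applied dominant of V.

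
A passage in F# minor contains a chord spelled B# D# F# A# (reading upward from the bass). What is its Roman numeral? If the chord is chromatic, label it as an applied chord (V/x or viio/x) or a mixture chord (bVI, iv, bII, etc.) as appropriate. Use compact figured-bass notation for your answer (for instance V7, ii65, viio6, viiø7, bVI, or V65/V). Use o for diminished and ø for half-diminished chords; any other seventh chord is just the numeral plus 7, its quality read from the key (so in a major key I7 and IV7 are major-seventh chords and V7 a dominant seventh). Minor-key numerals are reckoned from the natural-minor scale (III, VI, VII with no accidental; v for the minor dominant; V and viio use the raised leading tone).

viiø7/V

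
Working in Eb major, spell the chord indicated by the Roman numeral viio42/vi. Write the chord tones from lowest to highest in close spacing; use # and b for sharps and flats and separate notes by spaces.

The slash marks an applied leading-tone chord: viio of vi. In Eb major, vi is C, so the leading tone to it is B, a half step below.
Building a fully diminished seventh chord on B gives B-D-F-Ab.
The figured bass 42 indicates third inversion, placing the seventh (Ab) in the bass: Ab-B-D-F.

Ab B D F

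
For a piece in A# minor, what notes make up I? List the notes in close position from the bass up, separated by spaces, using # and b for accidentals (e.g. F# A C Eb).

A# C## E#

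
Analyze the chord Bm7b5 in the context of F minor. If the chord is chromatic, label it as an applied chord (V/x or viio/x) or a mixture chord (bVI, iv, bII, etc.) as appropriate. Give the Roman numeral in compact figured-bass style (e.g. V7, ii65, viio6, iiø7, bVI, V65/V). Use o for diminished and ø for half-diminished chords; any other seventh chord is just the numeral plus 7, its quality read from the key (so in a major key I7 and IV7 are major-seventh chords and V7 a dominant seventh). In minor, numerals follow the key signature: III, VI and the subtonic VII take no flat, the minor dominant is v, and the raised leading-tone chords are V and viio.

viiø7/V

The pitches B-D-F-A form a half-diminished seventh chord rooted on B.
B sits a half step below C (V in F minor); a diminished chord there is the applied leading-tone chord of V.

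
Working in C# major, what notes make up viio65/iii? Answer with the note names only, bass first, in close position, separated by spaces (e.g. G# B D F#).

F## A# C# D##

viio65/iii is a secondary leading-tone chord. The target iii is E# in C# major; the applied chord is rooted a semitone below, on D##.
Building a fully diminished seventh chord on D## gives D##-F##-A#-C#.
The figured bass 65 indicates first inversion, placing the third (F##) in the bass: F##-A#-C#-D##.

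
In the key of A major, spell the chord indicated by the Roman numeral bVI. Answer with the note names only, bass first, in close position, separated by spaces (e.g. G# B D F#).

F A C

bVI is a major triad on the lowered sixth degree, borrowed from the parallel minor. In A major that root is F.
So the chord is F-A-C.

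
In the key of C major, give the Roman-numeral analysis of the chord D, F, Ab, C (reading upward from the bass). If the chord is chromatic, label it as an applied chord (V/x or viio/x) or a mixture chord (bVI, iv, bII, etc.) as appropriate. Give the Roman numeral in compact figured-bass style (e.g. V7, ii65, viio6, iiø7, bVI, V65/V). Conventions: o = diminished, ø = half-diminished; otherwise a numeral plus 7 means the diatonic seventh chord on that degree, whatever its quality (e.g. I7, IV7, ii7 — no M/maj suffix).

iiø7

Stacked in thirds the chord is D-F-Ab-C: a half-diminished seventh chord on D.
D is the second degree of C major. This is the half-diminished supertonic seventh, borrowed from the parallel minor.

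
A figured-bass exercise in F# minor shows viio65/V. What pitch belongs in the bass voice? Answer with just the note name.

D#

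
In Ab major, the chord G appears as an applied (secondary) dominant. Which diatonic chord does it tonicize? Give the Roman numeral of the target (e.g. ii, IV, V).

iii

The chord is a major triad on G.
A dominant resolves down a perfect fifth: G → C. In Ab major, C is scale degree 3, i.e. iii.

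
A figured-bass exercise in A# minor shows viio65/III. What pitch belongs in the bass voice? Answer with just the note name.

D#

The applied chord viio65/III is rooted on B#: B#-D#-F#-A.
The figure 65 means first inversion — the third is in the bass.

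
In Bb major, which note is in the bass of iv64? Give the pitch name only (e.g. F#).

iv in Bb major has root Eb; the chord is Eb-Gb-Bb.
The figure 64 means second inversion — the fifth is in the bass.

Bb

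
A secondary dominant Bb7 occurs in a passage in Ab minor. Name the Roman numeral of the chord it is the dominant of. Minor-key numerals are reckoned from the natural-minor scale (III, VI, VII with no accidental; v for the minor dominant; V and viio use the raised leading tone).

V

The chord is a dominant seventh chord on Bb.
A dominant resolves down a perfect fifth: Bb → Eb. In Ab minor, Eb is scale degree 5, i.e. V.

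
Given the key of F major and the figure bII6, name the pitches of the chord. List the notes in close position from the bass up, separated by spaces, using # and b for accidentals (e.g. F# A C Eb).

Bb Db Gb

bII6 is the Neapolitan sixth — a major triad on the lowered second degree, here in its customary first inversion. In F major that root is Gb.
So the chord is Gb-Bb-Db.
With the 6 figure the chord is in first inversion; from the bass Bb upward in close position it reads Bb-Db-Gb.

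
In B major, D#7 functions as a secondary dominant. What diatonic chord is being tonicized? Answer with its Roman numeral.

vi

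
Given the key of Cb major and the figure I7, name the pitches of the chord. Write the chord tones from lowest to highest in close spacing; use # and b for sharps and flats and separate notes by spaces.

Cb Eb Gb Bb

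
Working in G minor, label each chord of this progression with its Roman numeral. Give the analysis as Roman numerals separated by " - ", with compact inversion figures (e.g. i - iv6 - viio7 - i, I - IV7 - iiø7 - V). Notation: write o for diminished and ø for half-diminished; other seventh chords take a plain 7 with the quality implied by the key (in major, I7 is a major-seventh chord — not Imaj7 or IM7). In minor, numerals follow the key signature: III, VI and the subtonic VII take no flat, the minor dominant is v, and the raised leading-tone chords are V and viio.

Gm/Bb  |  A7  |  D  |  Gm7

i6 - V7/V - V - i7

Gm/Bb: minor triad on G = scale degree 1 → i6.
A7 is the secondary dominant of V (dominant seventh chord on A): V7/V.
D: root D is the dominant; major triad there is V.
Gm7: root G is the tonic; minor seventh chord there is i7.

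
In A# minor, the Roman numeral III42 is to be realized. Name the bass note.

III in A# minor has root C#; the chord is C#-E#-G#-B#.
The figure 42 means third inversion — the seventh is in the bass.

B#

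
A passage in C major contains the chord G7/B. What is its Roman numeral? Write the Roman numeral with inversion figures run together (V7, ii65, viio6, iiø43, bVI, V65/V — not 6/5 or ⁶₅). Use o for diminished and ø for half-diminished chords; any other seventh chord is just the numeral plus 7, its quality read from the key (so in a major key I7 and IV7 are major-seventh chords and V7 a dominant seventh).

The pitches G-B-D-F form a dominant seventh chord rooted on G.
In C major, G is the dominant; the diatonic dominant seventh chord there is V7.
With B in the bass the chord is in first inversion, so the figured bass is 65.

V65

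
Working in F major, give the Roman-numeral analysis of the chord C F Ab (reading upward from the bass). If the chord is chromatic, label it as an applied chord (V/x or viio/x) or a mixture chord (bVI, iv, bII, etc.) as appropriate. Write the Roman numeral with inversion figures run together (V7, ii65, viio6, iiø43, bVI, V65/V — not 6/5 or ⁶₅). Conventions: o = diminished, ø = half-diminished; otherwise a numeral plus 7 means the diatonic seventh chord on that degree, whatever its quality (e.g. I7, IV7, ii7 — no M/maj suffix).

The pitches F-Ab-C form a minor triad rooted on F.
F is the first degree of F major. This is the minor tonic, borrowed from the parallel minor.
With C in the bass the chord is in second inversion, so the figured bass is 64.

i64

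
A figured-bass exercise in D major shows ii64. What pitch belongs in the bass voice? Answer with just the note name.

ii in D major has root E; the chord is E-G-B.
The figure 64 means second inversion — the fifth is in the bass.

B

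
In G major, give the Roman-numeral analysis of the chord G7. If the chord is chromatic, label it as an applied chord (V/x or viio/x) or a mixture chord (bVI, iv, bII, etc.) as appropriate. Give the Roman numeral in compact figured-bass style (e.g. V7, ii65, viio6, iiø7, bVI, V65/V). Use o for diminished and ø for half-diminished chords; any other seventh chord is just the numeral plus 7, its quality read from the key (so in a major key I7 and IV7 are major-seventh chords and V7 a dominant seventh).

The pitches G-B-D-F form a dominant seventh chord rooted on G.
G is not a diatonic chord root with this quality in G major, but it lies a perfect fifth above C (IV), so the chord functions as an applied dominant of IV.

V7/IV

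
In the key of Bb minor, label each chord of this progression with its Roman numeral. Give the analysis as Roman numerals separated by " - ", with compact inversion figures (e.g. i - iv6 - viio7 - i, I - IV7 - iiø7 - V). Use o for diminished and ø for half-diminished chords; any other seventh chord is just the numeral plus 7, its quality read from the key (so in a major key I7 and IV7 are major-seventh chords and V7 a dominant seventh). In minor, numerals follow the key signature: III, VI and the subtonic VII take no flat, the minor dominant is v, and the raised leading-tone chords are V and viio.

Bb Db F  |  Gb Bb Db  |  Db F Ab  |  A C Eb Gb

i - VI - III - viio7

Bb-Db-F has root Bb, degree 1 in Bb minor, so i.
Gb-Bb-Db: major triad on Gb = scale degree 6 → VI.
Db-F-Ab: major triad on Db = scale degree 3 → III.
A-C-Eb-Gb has root A, degree 7 in Bb minor, so viio7.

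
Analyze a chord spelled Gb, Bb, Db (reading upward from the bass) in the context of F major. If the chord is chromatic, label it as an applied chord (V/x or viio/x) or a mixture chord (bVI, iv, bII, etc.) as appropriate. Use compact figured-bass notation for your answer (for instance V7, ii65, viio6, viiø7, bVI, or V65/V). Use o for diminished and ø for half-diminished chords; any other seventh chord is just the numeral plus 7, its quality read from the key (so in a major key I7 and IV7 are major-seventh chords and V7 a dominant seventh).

bII

The pitches Gb-Bb-Db form a major triad rooted on Gb.
Gb is the lowered second degree of F major (diatonic 2 would be G). This is the Neapolitan chord — a major triad on the lowered second degree.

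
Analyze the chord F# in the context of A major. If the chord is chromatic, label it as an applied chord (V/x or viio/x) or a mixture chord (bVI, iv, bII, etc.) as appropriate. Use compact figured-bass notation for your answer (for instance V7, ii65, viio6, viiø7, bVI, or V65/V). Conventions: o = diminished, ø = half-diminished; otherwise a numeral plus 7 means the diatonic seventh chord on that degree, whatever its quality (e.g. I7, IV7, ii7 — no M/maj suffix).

V/ii

The pitches F#-A#-C# form a major triad rooted on F#.
F# is not a diatonic chord root with this quality in A major, but it lies a perfect fifth above B (ii), so the chord functions as an applied dominant of ii.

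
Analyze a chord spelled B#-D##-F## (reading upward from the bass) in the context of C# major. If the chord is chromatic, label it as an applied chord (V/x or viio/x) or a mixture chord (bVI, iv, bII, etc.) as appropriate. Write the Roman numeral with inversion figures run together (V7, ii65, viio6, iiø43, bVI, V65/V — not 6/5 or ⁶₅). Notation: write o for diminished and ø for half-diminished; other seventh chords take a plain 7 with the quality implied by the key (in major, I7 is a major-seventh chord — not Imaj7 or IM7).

V/iii

The pitches B#-D##-F## form a major triad rooted on B#.
B# is not a diatonic chord root with this quality in C# major, but it lies a perfect fifth above E# (iii), so the chord functions as an applied dominant of iii.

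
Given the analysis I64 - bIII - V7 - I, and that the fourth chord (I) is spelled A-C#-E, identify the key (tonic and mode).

I is given as A-C#-E — a major triad with root A.
If A is scale degree 1 and the mode makes that degree carry a major triad, the tonic is A and the mode is major.

A major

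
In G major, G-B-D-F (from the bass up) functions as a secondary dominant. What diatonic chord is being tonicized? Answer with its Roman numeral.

IV

The chord is a dominant seventh chord on G.
A dominant resolves down a perfect fifth: G → C. In G major, C is scale degree 4, i.e. IV.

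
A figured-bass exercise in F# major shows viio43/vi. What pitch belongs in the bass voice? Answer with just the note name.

The applied chord viio43/vi is rooted on C##: C##-E#-G#-B.
The figure 43 means second inversion — the fifth is in the bass.

G#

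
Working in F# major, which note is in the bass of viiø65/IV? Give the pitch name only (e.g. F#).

The applied chord viiø65/IV is rooted on A#: A#-C#-E-G#.
The figure 65 means first inversion — the third is in the bass.

C#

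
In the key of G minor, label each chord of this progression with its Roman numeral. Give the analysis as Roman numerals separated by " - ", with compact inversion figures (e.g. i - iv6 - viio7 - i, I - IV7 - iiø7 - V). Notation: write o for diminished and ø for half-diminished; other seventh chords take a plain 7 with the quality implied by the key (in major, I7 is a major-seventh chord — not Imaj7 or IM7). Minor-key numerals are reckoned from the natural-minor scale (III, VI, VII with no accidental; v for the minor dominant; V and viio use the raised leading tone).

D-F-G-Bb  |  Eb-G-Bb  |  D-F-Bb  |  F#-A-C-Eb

i43 - VI - III6 - viio7

D-F-G-Bb: root G is the tonic; minor seventh chord there is i43.
Eb-G-Bb has root Eb, degree 6 in G minor, so VI.
D-F-Bb has root Bb, degree 3 in G minor, so III6.
F#-A-C-Eb: root F# is the leading tone; fully diminished seventh chord there is viio7.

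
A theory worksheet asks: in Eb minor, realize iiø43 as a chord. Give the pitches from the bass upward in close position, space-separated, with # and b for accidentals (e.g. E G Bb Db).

In Eb minor, the second degree is F, and the diatonic chord built there is a half-diminished seventh chord.
That chord is spelled F-Ab-Cb-Eb.
With the 43 figure the chord is in second inversion; from the bass Cb upward in close position it reads Cb-Eb-F-Ab.

Cb Eb F Ab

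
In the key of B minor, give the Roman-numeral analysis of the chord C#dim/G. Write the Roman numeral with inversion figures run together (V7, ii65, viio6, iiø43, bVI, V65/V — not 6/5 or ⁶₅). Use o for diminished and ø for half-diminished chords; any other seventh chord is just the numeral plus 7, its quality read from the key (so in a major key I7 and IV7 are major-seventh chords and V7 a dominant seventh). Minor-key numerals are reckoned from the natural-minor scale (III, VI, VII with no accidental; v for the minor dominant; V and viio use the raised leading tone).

The pitches C#-E-G form a diminished triad rooted on C#.
C# is scale degree 2 in B minor, and a diminished triad on that degree is written iio.
With G in the bass the chord is in second inversion, so the figured bass is 64.

iio64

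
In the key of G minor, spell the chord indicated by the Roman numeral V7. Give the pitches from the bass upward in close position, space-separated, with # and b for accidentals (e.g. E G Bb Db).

D F# A C

In G minor, the dominant is D. The dominant is major (leading tone raised), so V is a dominant seventh chord.
That chord is spelled D-F#-A-C.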